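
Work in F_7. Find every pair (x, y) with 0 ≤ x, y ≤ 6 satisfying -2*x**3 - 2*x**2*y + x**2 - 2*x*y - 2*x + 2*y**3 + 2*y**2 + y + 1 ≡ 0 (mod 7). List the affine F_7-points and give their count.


Affine F_7-points: {(0, 6), (4, 0), (4, 1), (4, 5), (5, 6)}; count = 5.

For each of the 49 pairs (x, y) ∈ F_7², evaluate f(x, y) mod 7. Record the zeros.
  x = 0: [0↦1, 1↦6, 2↦6, 3↦6, 4↦4, 5↦5, 6↦0]  zeros at y ∈ {6}
  x = 1: [0↦5, 1↦6, 2↦2, 3↦5, 4↦6, 5↦3, 6↦1]  zeros at y ∈ ∅
  x = 2: [0↦6, 1↦6, 2↦1, 3↦3, 4↦3, 5↦6, 6↦3]  zeros at y ∈ ∅
  x = 3: [0↦6, 1↦1, 2↦5, 3↦2, 4↦4, 5↦2, 6↦1]  zeros at y ∈ ∅
  x = 4: [0↦0, 1↦0, 2↦2, 3↦4, 4↦4, 5↦0, 6↦4]  zeros at y ∈ {0, 1, 5}
  x = 5: [0↦4, 1↦5, 2↦1, 3↦4, 4↦5, 5↦2, 6↦0]  zeros at y ∈ {6}
  x = 6: [0↦6, 1↦4, 2↦4, 3↦4, 4↦2, 5↦3, 6↦5]  zeros at y ∈ ∅
Collecting zeros: affine points = {(0, 6), (4, 0), (4, 1), (4, 5), (5, 6)}.
Total count |C(F_7)_aff| = 5.


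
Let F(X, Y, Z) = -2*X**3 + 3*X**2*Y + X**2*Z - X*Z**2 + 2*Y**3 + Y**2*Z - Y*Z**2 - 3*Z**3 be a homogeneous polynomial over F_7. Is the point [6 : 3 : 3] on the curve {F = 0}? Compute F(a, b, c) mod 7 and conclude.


F(6,3,3) ≡ 3 (mod 7); P is NOT on the curve.

Evaluate F(6, 3, 3) term-by-term (mod 7).
  -2*X**3 ↦ -2·216·1·1 = -432
  3*X**2*Y ↦ 3·36·3·1 = 324
  X**2*Z ↦ 1·36·1·3 = 108
  -X*Z**2 ↦ -1·6·1·9 = -54
  2*Y**3 ↦ 2·1·27·1 = 54
  Y**2*Z ↦ 1·1·9·3 = 27
  -Y*Z**2 ↦ -1·1·3·9 = -27
  -3*Z**3 ↦ -3·1·1·27 = -81
Sum: F(6, 3, 3) = (-432) + (324) + (108) + (-54) + (54) + (27) + (-27) + (-81) = -81.
Reducing mod 7: -81 ≡ 3 (mod 7).
Since F(a, b, c) ≡ 3 ≠ 0 (mod 7), P does NOT lie on the curve.


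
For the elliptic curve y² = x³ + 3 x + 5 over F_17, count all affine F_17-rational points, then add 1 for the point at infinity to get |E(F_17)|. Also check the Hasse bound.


Affine points = {(1, 3), (1, 14), (2, 6), (2, 11), (4, 8), (4, 9), (5, 3), (5, 14), (6, 1), (6, 16), (9, 8), (9, 9), (10, 7), (10, 10), (11, 3), (11, 14), (12, 1), (12, 16), (15, 5), (15, 12), (16, 1), (16, 16)}; affine count = 22; |E(F_17)| = 23.

Discriminant check: Δ ∝ 4a³ + 27b² = 4·3³ + 27·5² = 4·27 + 27·25 ≡ 1 (mod 17). Nonzero ⇒ E is nonsingular.
For each x ∈ F_17, compute rhs = x³ + 3·x + 5 mod 17, then count y ∈ F_17 with y² ≡ rhs.
  x = 0: rhs = 5, matching y values: none (0 points).
  x = 1: rhs = 9, matching y values: 3, 14 (2 points).
  x = 2: rhs = 2, matching y values: 6, 11 (2 points).
  x = 3: rhs = 7, matching y values: none (0 points).
  x = 4: rhs = 13, matching y values: 8, 9 (2 points).
  x = 5: rhs = 9, matching y values: 3, 14 (2 points).
  x = 6: rhs = 1, matching y values: 1, 16 (2 points).
  x = 7: rhs = 12, matching y values: none (0 points).
  x = 8: rhs = 14, matching y values: none (0 points).
  x = 9: rhs = 13, matching y values: 8, 9 (2 points).
  x = 10: rhs = 15, matching y values: 7, 10 (2 points).
  x = 11: rhs = 9, matching y values: 3, 14 (2 points).
  x = 12: rhs = 1, matching y values: 1, 16 (2 points).
  x = 13: rhs = 14, matching y values: none (0 points).
  x = 14: rhs = 3, matching y values: none (0 points).
  x = 15: rhs = 8, matching y values: 5, 12 (2 points).
  x = 16: rhs = 1, matching y values: 1, 16 (2 points).
Total affine count: 22.
Full point count |E(F_17)| = 22 + 1 = 23.
Hasse bound: |23 − (17+1)| = |5| = 5 ≤ 2√17 ≈ 8.2462 ✓.


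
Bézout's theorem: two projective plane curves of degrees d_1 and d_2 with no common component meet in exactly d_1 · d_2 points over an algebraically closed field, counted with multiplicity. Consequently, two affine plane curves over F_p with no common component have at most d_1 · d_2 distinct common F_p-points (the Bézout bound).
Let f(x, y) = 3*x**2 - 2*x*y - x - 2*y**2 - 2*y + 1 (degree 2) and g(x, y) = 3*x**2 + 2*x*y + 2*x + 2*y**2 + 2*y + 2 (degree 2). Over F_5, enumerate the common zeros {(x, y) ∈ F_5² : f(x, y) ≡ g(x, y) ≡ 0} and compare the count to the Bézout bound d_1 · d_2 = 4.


Common zeros: {(1, 4), (3, 0), (3, 1)}; count = 3; Bézout bound = 4.

deg(f) = 2, deg(g) = 2, so Bézout bound = 4.
Scan x ∈ F_5. For each x, list the y ∈ F_5 with f(x, y) ≡ 0 and those with g(x, y) ≡ 0 (mod 5); the common zeros in that column are the intersection.
  x = 0: f ≡ 0 at y ∈ ∅; g ≡ 0 at y ∈ ∅; common: ∅.
  x = 1: f ≡ 0 at y ∈ {4}; g ≡ 0 at y ∈ {4}; common: {4}.
  x = 2: f ≡ 0 at y ∈ {3, 4}; g ≡ 0 at y ∈ ∅; common: ∅.
  x = 3: f ≡ 0 at y ∈ {0, 1}; g ≡ 0 at y ∈ {0, 1}; common: {0, 1}.
  x = 4: f ≡ 0 at y ∈ {0}; g ≡ 0 at y ∈ {1, 4}; common: ∅.
Collecting: common zeros = {(1, 4), (3, 0), (3, 1)}, so the count is 3.
Comparison with the Bézout bound: 3 ≤ 4 = deg(f)·deg(g), as expected for curves with no common component (the affine F_5-count falls short of the bound because intersections may lie at infinity, over extension fields, or carry multiplicity).


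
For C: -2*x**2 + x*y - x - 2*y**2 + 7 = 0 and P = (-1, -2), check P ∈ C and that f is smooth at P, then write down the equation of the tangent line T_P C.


Tangent line at P: x + 7*y + 15 = 0.

Step 1: f(-1, -2) = 0, so P lies on C.
Step 2: partial derivatives
  f_x(x, y) = -4*x + y - 1, f_y(x, y) = x - 4*y.
  f_x(P) = 1, f_y(P) = 7 (gradient nonzero, so P is smooth).
Step 3: tangent line at P: 1·(x − -1) + 7·(y − -2) = 0.
Expanding: x + 7*y + 15 = 0.


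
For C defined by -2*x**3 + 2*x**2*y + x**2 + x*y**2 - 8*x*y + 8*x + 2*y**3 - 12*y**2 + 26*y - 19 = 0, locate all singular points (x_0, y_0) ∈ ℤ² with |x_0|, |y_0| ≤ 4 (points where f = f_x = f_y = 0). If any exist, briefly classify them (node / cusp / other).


Singular points: {(1, 2)}; classification: node.

Compute partial derivatives:
  f_x = -6*x**2 + 4*x*y + 2*x + y**2 - 8*y + 8.
  f_y = 2*x**2 + 2*x*y - 8*x + 6*y**2 - 24*y + 26.
Scan x_0 ∈ {−4, ..., 4}. For each x_0, f_y(x_0, y) is a polynomial in y; find its integer roots y ∈ {−4, ..., 4}, then test f_x and f at those candidates.
  x = -4: f_y(-4, y) = 6*y**2 - 32*y + 90; no integer root y with |y| ≤ 4.
  x = -3: f_y(-3, y) = 6*y**2 - 30*y + 68; no integer root y with |y| ≤ 4.
  x = -2: f_y(-2, y) = 6*y**2 - 28*y + 50; no integer root y with |y| ≤ 4.
  x = -1: f_y(-1, y) = 6*y**2 - 26*y + 36; no integer root y with |y| ≤ 4.
  x = 0: f_y(0, y) = 6*y**2 - 24*y + 26; no integer root y with |y| ≤ 4.
  x = 1: f_y(1, y) = 6*y**2 - 22*y + 20; vanishes at y ∈ {2}. (1, 2): f_x = 0, f = 0 — SINGULAR.
  x = 2: f_y(2, y) = 6*y**2 - 20*y + 18; no integer root y with |y| ≤ 4.
  x = 3: f_y(3, y) = 6*y**2 - 18*y + 20; no integer root y with |y| ≤ 4.
  x = 4: f_y(4, y) = 6*y**2 - 16*y + 26; no integer root y with |y| ≤ 4.
Only singular point on the grid: (1, 2).
Classify: substitute x = 1 + u, y = 2 + v and expand: f = -2*u**3 + 2*u**2*v - u**2 + u*v**2 + 2*v**3 + v**2.
No constant or linear terms (consistent with a singular point). Quadratic part: -u**2 + v**2. Cubic part: -2*u**3 + 2*u**2*v + u*v**2 + 2*v**3.
The quadratic part v**2 - u**2 = (v − u)(v + u) splits into two distinct linear factors, so there are two distinct tangent lines y − 2 = ±(x − 1) — this is a node (ordinary double point).
Classification: node.


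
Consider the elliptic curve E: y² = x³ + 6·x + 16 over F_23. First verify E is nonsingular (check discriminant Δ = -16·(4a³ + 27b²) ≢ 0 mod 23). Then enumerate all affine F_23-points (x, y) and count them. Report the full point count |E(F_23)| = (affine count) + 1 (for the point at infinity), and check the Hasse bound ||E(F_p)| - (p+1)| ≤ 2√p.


Affine points = {(0, 4), (0, 19), (1, 0), (2, 6), (2, 17), (4, 9), (4, 14), (8, 1), (8, 22), (10, 8), (10, 15), (15, 10), (15, 13), (22, 3), (22, 20)}; affine count = 15; |E(F_23)| = 16.

Discriminant check: Δ ∝ 4a³ + 27b² = 4·6³ + 27·16² = 4·216 + 27·256 ≡ 2 (mod 23). Nonzero ⇒ E is nonsingular.
For each x ∈ F_23, compute rhs = x³ + 6·x + 16 mod 23, then count y ∈ F_23 with y² ≡ rhs.
  x = 0: rhs = 16, matching y values: 4, 19 (2 points).
  x = 1: rhs = 0, matching y values: 0 (1 points).
  x = 2: rhs = 13, matching y values: 6, 17 (2 points).
  x = 3: rhs = 15, matching y values: none (0 points).
  x = 4: rhs = 12, matching y values: 9, 14 (2 points).
  x = 5: rhs = 10, matching y values: none (0 points).
  x = 6: rhs = 15, matching y values: none (0 points).
  x = 7: rhs = 10, matching y values: none (0 points).
  x = 8: rhs = 1, matching y values: 1, 22 (2 points).
  x = 9: rhs = 17, matching y values: none (0 points).
  x = 10: rhs = 18, matching y values: 8, 15 (2 points).
  x = 11: rhs = 10, matching y values: none (0 points).
  x = 12: rhs = 22, matching y values: none (0 points).
  x = 13: rhs = 14, matching y values: none (0 points).
  x = 14: rhs = 15, matching y values: none (0 points).
  x = 15: rhs = 8, matching y values: 10, 13 (2 points).
  x = 16: rhs = 22, matching y values: none (0 points).
  x = 17: rhs = 17, matching y values: none (0 points).
  x = 18: rhs = 22, matching y values: none (0 points).
  x = 19: rhs = 20, matching y values: none (0 points).
  x = 20: rhs = 17, matching y values: none (0 points).
  x = 21: rhs = 19, matching y values: none (0 points).
  x = 22: rhs = 9, matching y values: 3, 20 (2 points).
Total affine count: 15.
Full point count |E(F_23)| = 15 + 1 = 16.
Hasse bound: |16 − (23+1)| = |-8| = 8 ≤ 2√23 ≈ 9.5917 ✓.


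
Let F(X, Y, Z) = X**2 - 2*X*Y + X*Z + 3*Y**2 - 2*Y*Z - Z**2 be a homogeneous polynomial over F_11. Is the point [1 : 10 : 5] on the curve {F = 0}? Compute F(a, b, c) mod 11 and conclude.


F(1,10,5) ≡ 7 (mod 11); P is NOT on the curve.

Evaluate F(1, 10, 5) term-by-term (mod 11).
  X**2 ↦ 1·1·1·1 = 1
  -2*X*Y ↦ -2·1·10·1 = -20
  X*Z ↦ 1·1·1·5 = 5
  3*Y**2 ↦ 3·1·100·1 = 300
  -2*Y*Z ↦ -2·1·10·5 = -100
  -Z**2 ↦ -1·1·1·25 = -25
Sum: F(1, 10, 5) = (1) + (-20) + (5) + (300) + (-100) + (-25) = 161.
Reducing mod 11: 161 ≡ 7 (mod 11).
Since F(a, b, c) ≡ 7 ≠ 0 (mod 11), P does NOT lie on the curve.


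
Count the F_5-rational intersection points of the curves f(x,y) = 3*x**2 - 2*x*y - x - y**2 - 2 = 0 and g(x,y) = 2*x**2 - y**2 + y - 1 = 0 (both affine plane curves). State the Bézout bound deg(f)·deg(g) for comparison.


Common zeros: {(1, 3)}; count = 1; Bézout bound = 4.

deg(f) = 2, deg(g) = 2, so Bézout bound = 4.
Scan x ∈ F_5. For each x, list the y ∈ F_5 with f(x, y) ≡ 0 and those with g(x, y) ≡ 0 (mod 5); the common zeros in that column are the intersection.
  x = 0: f ≡ 0 at y ∈ ∅; g ≡ 0 at y ∈ ∅; common: ∅.
  x = 1: f ≡ 0 at y ∈ {0, 3}; g ≡ 0 at y ∈ {3}; common: {3}.
  x = 2: f ≡ 0 at y ∈ ∅; g ≡ 0 at y ∈ {2, 4}; common: ∅.
  x = 3: f ≡ 0 at y ∈ {1, 3}; g ≡ 0 at y ∈ {2, 4}; common: ∅.
  x = 4: f ≡ 0 at y ∈ ∅; g ≡ 0 at y ∈ {3}; common: ∅.
Collecting: common zeros = {(1, 3)}, so the count is 1.
Comparison with the Bézout bound: 1 ≤ 4 = deg(f)·deg(g), as expected for curves with no common component (the affine F_5-count falls short of the bound because intersections may lie at infinity, over extension fields, or carry multiplicity).


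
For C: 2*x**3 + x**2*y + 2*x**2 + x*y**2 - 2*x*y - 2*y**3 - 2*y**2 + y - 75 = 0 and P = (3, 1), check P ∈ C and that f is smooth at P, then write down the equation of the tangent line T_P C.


Tangent line at P: 71*x - 213 = 0.

Step 1: f(3, 1) = 0, so P lies on C.
Step 2: partial derivatives
  f_x(x, y) = 6*x**2 + 2*x*y + 4*x + y**2 - 2*y, f_y(x, y) = x**2 + 2*x*y - 2*x - 6*y**2 - 4*y + 1.
  f_x(P) = 71, f_y(P) = 0 (gradient nonzero, so P is smooth).
Step 3: tangent line at P: 71·(x − 3) + 0·(y − 1) = 0.
Expanding: 71*x - 213 = 0.


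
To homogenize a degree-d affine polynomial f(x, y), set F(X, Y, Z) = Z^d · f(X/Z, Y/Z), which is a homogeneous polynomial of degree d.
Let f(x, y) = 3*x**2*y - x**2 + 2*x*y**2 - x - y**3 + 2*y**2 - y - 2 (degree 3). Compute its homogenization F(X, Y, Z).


F(X, Y, Z) = 3*X**2*Y - X**2*Z + 2*X*Y**2 - X*Z**2 - Y**3 + 2*Y**2*Z - Y*Z**2 - 2*Z**3

deg(f) = 3.
Substitute x = X/Z, y = Y/Z into f, then multiply by Z^3.
  monomial 3·x^2·y^1 ↦ 3·X^2·Y^1·Z^0.
  monomial -1·x^2·y^0 ↦ -1·X^2·Y^0·Z^1.
  monomial 2·x^1·y^2 ↦ 2·X^1·Y^2·Z^0.
  monomial -1·x^1·y^0 ↦ -1·X^1·Y^0·Z^2.
  monomial -1·x^0·y^3 ↦ -1·X^0·Y^3·Z^0.
  monomial 2·x^0·y^2 ↦ 2·X^0·Y^2·Z^1.
  monomial -1·x^0·y^1 ↦ -1·X^0·Y^1·Z^2.
  monomial -2·x^0·y^0 ↦ -2·X^0·Y^0·Z^3.
Collecting: F(X, Y, Z) = 3*X**2*Y - X**2*Z + 2*X*Y**2 - X*Z**2 - Y**3 + 2*Y**2*Z - Y*Z**2 - 2*Z**3.


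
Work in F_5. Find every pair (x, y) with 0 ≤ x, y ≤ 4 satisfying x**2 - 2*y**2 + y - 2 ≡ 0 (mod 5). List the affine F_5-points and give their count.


Affine F_5-points: {(0, 4)}; count = 1.

For each of the 25 pairs (x, y) ∈ F_5², evaluate f(x, y) mod 5. Record the zeros.
  x = 0: [0↦3, 1↦2, 2↦2, 3↦3, 4↦0]  zeros at y ∈ {4}
  x = 1: [0↦4, 1↦3, 2↦3, 3↦4, 4↦1]  zeros at y ∈ ∅
  x = 2: [0↦2, 1↦1, 2↦1, 3↦2, 4↦4]  zeros at y ∈ ∅
  x = 3: [0↦2, 1↦1, 2↦1, 3↦2, 4↦4]  zeros at y ∈ ∅
  x = 4: [0↦4, 1↦3, 2↦3, 3↦4, 4↦1]  zeros at y ∈ ∅
Collecting zeros: affine points = {(0, 4)}.
Total count |C(F_5)_aff| = 1.


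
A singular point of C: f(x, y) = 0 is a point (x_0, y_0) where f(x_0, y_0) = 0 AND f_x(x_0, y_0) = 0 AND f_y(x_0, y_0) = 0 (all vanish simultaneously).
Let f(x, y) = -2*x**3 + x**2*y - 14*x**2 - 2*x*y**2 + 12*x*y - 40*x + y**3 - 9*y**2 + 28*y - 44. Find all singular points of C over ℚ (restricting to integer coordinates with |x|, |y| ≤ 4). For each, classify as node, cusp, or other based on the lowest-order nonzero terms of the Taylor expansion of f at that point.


Singular points: {(-2, 2)}; classification: cusp.

Compute partial derivatives:
  f_x = -6*x**2 + 2*x*y - 28*x - 2*y**2 + 12*y - 40.
  f_y = x**2 - 4*x*y + 12*x + 3*y**2 - 18*y + 28.
Scan x_0 ∈ {−4, ..., 4}. For each x_0, f_y(x_0, y) is a polynomial in y; find its integer roots y ∈ {−4, ..., 4}, then test f_x and f at those candidates.
  x = -4: f_y(-4, y) = 3*y**2 - 2*y - 4; no integer root y with |y| ≤ 4.
  x = -3: f_y(-3, y) = 3*y**2 - 6*y + 1; no integer root y with |y| ≤ 4.
  x = -2: f_y(-2, y) = 3*y**2 - 10*y + 8; vanishes at y ∈ {2}. (-2, 2): f_x = 0, f = 0 — SINGULAR.
  x = -1: f_y(-1, y) = 3*y**2 - 14*y + 17; no integer root y with |y| ≤ 4.
  x = 0: f_y(0, y) = 3*y**2 - 18*y + 28; no integer root y with |y| ≤ 4.
  x = 1: f_y(1, y) = 3*y**2 - 22*y + 41; no integer root y with |y| ≤ 4.
  x = 2: f_y(2, y) = 3*y**2 - 26*y + 56; vanishes at y ∈ {4}. (2, 4): f_x = -88 ≠ 0.
  x = 3: f_y(3, y) = 3*y**2 - 30*y + 73; no integer root y with |y| ≤ 4.
  x = 4: f_y(4, y) = 3*y**2 - 34*y + 92; no integer root y with |y| ≤ 4.
Only singular point on the grid: (-2, 2).
Classify: substitute x = -2 + u, y = 2 + v and expand: f = -2*u**3 + u**2*v - 2*u*v**2 + v**3 + v**2.
No constant or linear terms (consistent with a singular point). Quadratic part: v**2. Cubic part: -2*u**3 + u**2*v - 2*u*v**2 + v**3.
The quadratic part v**2 is a perfect square, so there is a single (double) tangent line v = 0, i.e. y = 2. Restricting the cubic part to that line (v = 0) leaves -2*u**3 ≠ 0, so f is not divisible by v and the branch is v² ≈ 2*u**3 to lowest order — this is a cusp.
Classification: cusp.


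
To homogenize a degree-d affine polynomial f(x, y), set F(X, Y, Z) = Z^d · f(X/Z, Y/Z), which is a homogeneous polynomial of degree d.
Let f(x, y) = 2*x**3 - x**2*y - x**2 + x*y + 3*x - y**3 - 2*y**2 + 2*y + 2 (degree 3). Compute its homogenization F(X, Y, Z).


F(X, Y, Z) = 2*X**3 - X**2*Y - X**2*Z + X*Y*Z + 3*X*Z**2 - Y**3 - 2*Y**2*Z + 2*Y*Z**2 + 2*Z**3

deg(f) = 3.
Substitute x = X/Z, y = Y/Z into f, then multiply by Z^3.
  monomial 2·x^3·y^0 ↦ 2·X^3·Y^0·Z^0.
  monomial -1·x^2·y^1 ↦ -1·X^2·Y^1·Z^0.
  monomial -1·x^2·y^0 ↦ -1·X^2·Y^0·Z^1.
  monomial 1·x^1·y^1 ↦ 1·X^1·Y^1·Z^1.
  monomial 3·x^1·y^0 ↦ 3·X^1·Y^0·Z^2.
  monomial -1·x^0·y^3 ↦ -1·X^0·Y^3·Z^0.
  monomial -2·x^0·y^2 ↦ -2·X^0·Y^2·Z^1.
  monomial 2·x^0·y^1 ↦ 2·X^0·Y^1·Z^2.
  monomial 2·x^0·y^0 ↦ 2·X^0·Y^0·Z^3.
Collecting: F(X, Y, Z) = 2*X**3 - X**2*Y - X**2*Z + X*Y*Z + 3*X*Z**2 - Y**3 - 2*Y**2*Z + 2*Y*Z**2 + 2*Z**3.


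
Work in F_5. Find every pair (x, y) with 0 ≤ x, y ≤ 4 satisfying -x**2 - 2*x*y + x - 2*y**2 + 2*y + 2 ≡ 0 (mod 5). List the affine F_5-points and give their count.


Affine F_5-points: {(0, 3), (1, 1), (1, 4), (2, 0), (2, 4), (3, 1), (3, 2), (4, 0), (4, 2)}; count = 9.

For each of the 25 pairs (x, y) ∈ F_5², evaluate f(x, y) mod 5. Record the zeros.
  x = 0: [0↦2, 1↦2, 2↦3, 3↦0, 4↦3]  zeros at y ∈ {3}
  x = 1: [0↦2, 1↦0, 2↦4, 3↦4, 4↦0]  zeros at y ∈ {1, 4}
  x = 2: [0↦0, 1↦1, 2↦3, 3↦1, 4↦0]  zeros at y ∈ {0, 4}
  x = 3: [0↦1, 1↦0, 2↦0, 3↦1, 4↦3]  zeros at y ∈ {1, 2}
  x = 4: [0↦0, 1↦2, 2↦0, 3↦4, 4↦4]  zeros at y ∈ {0, 2}
Collecting zeros: affine points = {(0, 3), (1, 1), (1, 4), (2, 0), (2, 4), (3, 1), (3, 2), (4, 0), (4, 2)}.
Total count |C(F_5)_aff| = 9.


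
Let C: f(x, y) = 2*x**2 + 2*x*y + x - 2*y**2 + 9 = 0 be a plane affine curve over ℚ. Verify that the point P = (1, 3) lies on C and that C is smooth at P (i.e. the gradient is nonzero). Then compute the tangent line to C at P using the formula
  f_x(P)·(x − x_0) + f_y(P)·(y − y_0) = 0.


Tangent line at P: 11*x - 10*y + 19 = 0.

Step 1: f(1, 3) = 0, so P lies on C.
Step 2: partial derivatives
  f_x(x, y) = 4*x + 2*y + 1, f_y(x, y) = 2*x - 4*y.
  f_x(P) = 11, f_y(P) = -10 (gradient nonzero, so P is smooth).
Step 3: tangent line at P: 11·(x − 1) + -10·(y − 3) = 0.
Expanding: 11*x - 10*y + 19 = 0.


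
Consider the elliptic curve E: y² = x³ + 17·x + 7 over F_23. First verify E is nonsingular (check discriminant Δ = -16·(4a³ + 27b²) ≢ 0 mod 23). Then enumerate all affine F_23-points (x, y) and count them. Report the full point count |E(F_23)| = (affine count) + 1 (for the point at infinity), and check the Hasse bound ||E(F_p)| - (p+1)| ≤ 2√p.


Affine points = {(1, 5), (1, 18), (2, 7), (2, 16), (3, 4), (3, 19), (4, 1), (4, 22), (6, 7), (6, 16), (7, 3), (7, 20), (10, 2), (10, 21), (15, 7), (15, 16), (18, 2), (18, 21), (19, 6), (19, 17), (22, 9), (22, 14)}; affine count = 22; |E(F_23)| = 23.

Discriminant check: Δ ∝ 4a³ + 27b² = 4·17³ + 27·7² = 4·4913 + 27·49 ≡ 22 (mod 23). Nonzero ⇒ E is nonsingular.
For each x ∈ F_23, compute rhs = x³ + 17·x + 7 mod 23, then count y ∈ F_23 with y² ≡ rhs.
  x = 0: rhs = 7, matching y values: none (0 points).
  x = 1: rhs = 2, matching y values: 5, 18 (2 points).
  x = 2: rhs = 3, matching y values: 7, 16 (2 points).
  x = 3: rhs = 16, matching y values: 4, 19 (2 points).
  x = 4: rhs = 1, matching y values: 1, 22 (2 points).
  x = 5: rhs = 10, matching y values: none (0 points).
  x = 6: rhs = 3, matching y values: 7, 16 (2 points).
  x = 7: rhs = 9, matching y values: 3, 20 (2 points).
  x = 8: rhs = 11, matching y values: none (0 points).
  x = 9: rhs = 15, matching y values: none (0 points).
  x = 10: rhs = 4, matching y values: 2, 21 (2 points).
  x = 11: rhs = 7, matching y values: none (0 points).
  x = 12: rhs = 7, matching y values: none (0 points).
  x = 13: rhs = 10, matching y values: none (0 points).
  x = 14: rhs = 22, matching y values: none (0 points).
  x = 15: rhs = 3, matching y values: 7, 16 (2 points).
  x = 16: rhs = 5, matching y values: none (0 points).
  x = 17: rhs = 11, matching y values: none (0 points).
  x = 18: rhs = 4, matching y values: 2, 21 (2 points).
  x = 19: rhs = 13, matching y values: 6, 17 (2 points).
  x = 20: rhs = 21, matching y values: none (0 points).
  x = 21: rhs = 11, matching y values: none (0 points).
  x = 22: rhs = 12, matching y values: 9, 14 (2 points).
Total affine count: 22.
Full point count |E(F_23)| = 22 + 1 = 23.
Hasse bound: |23 − (23+1)| = |-1| = 1 ≤ 2√23 ≈ 9.5917 ✓.


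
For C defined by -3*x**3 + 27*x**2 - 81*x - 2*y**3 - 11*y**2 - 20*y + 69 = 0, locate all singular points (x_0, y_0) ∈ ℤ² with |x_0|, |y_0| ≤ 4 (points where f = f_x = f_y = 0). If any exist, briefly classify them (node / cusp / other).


Singular points: {(3, -2)}; classification: cusp.

Compute partial derivatives:
  f_x = -9*x**2 + 54*x - 81.
  f_y = -6*y**2 - 22*y - 20.
Scan x_0 ∈ {−4, ..., 4}. For each x_0, f_y(x_0, y) is a polynomial in y; find its integer roots y ∈ {−4, ..., 4}, then test f_x and f at those candidates.
  x = -4: f_y(-4, y) = -6*y**2 - 22*y - 20; vanishes at y ∈ {-2}. (-4, -2): f_x = -441 ≠ 0.
  x = -3: f_y(-3, y) = -6*y**2 - 22*y - 20; vanishes at y ∈ {-2}. (-3, -2): f_x = -324 ≠ 0.
  x = -2: f_y(-2, y) = -6*y**2 - 22*y - 20; vanishes at y ∈ {-2}. (-2, -2): f_x = -225 ≠ 0.
  x = -1: f_y(-1, y) = -6*y**2 - 22*y - 20; vanishes at y ∈ {-2}. (-1, -2): f_x = -144 ≠ 0.
  x = 0: f_y(0, y) = -6*y**2 - 22*y - 20; vanishes at y ∈ {-2}. (0, -2): f_x = -81 ≠ 0.
  x = 1: f_y(1, y) = -6*y**2 - 22*y - 20; vanishes at y ∈ {-2}. (1, -2): f_x = -36 ≠ 0.
  x = 2: f_y(2, y) = -6*y**2 - 22*y - 20; vanishes at y ∈ {-2}. (2, -2): f_x = -9 ≠ 0.
  x = 3: f_y(3, y) = -6*y**2 - 22*y - 20; vanishes at y ∈ {-2}. (3, -2): f_x = 0, f = 0 — SINGULAR.
  x = 4: f_y(4, y) = -6*y**2 - 22*y - 20; vanishes at y ∈ {-2}. (4, -2): f_x = -9 ≠ 0.
Only singular point on the grid: (3, -2).
Classify: substitute x = 3 + u, y = -2 + v and expand: f = -3*u**3 - 2*v**3 + v**2.
No constant or linear terms (consistent with a singular point). Quadratic part: v**2. Cubic part: -3*u**3 - 2*v**3.
The quadratic part v**2 is a perfect square, so there is a single (double) tangent line v = 0, i.e. y = -2. Restricting the cubic part to that line (v = 0) leaves -3*u**3 ≠ 0, so f is not divisible by v and the branch is v² ≈ 3*u**3 to lowest order — this is a cusp.
Classification: cusp.


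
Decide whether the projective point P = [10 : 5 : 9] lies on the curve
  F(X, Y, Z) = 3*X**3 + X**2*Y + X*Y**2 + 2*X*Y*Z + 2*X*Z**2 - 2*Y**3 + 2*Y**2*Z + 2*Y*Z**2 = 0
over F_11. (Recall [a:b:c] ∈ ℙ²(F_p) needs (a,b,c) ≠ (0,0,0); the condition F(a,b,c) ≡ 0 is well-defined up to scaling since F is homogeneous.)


F(10,5,9) ≡ 9 (mod 11); P is NOT on the curve.

Evaluate F(10, 5, 9) term-by-term (mod 11).
  3*X**3 ↦ 3·1000·1·1 = 3000
  X**2*Y ↦ 1·100·5·1 = 500
  X*Y**2 ↦ 1·10·25·1 = 250
  2*X*Y*Z ↦ 2·10·5·9 = 900
  2*X*Z**2 ↦ 2·10·1·81 = 1620
  -2*Y**3 ↦ -2·1·125·1 = -250
  2*Y**2*Z ↦ 2·1·25·9 = 450
  2*Y*Z**2 ↦ 2·1·5·81 = 810
Sum: F(10, 5, 9) = (3000) + (500) + (250) + (900) + (1620) + (-250) + (450) + (810) = 7280.
Reducing mod 11: 7280 ≡ 9 (mod 11).
Since F(a, b, c) ≡ 9 ≠ 0 (mod 11), P does NOT lie on the curve.


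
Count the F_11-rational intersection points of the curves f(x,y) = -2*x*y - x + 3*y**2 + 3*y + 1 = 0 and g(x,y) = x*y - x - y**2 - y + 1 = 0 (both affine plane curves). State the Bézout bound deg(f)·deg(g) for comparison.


Common zeros: {(1, 0)}; count = 1; Bézout bound = 4.

deg(f) = 2, deg(g) = 2, so Bézout bound = 4.
Scan x ∈ F_11. For each x, list the y ∈ F_11 with f(x, y) ≡ 0 and those with g(x, y) ≡ 0 (mod 11); the common zeros in that column are the intersection.
  x = 0: f ≡ 0 at y ∈ ∅; g ≡ 0 at y ∈ {3, 7}; common: ∅.
  x = 1: f ≡ 0 at y ∈ {0, 7}; g ≡ 0 at y ∈ {0}; common: {0}.
  x = 2: f ≡ 0 at y ∈ ∅; g ≡ 0 at y ∈ ∅; common: ∅.
  x = 3: f ≡ 0 at y ∈ {6}; g ≡ 0 at y ∈ ∅; common: ∅.
  x = 4: f ≡ 0 at y ∈ ∅; g ≡ 0 at y ∈ ∅; common: ∅.
  x = 5: f ≡ 0 at y ∈ {8, 9}; g ≡ 0 at y ∈ {2}; common: ∅.
  x = 6: f ≡ 0 at y ∈ {1, 2}; g ≡ 0 at y ∈ {6, 10}; common: ∅.
  x = 7: f ≡ 0 at y ∈ ∅; g ≡ 0 at y ∈ {8, 9}; common: ∅.
  x = 8: f ≡ 0 at y ∈ {4}; g ≡ 0 at y ∈ ∅; common: ∅.
  x = 9: f ≡ 0 at y ∈ ∅; g ≡ 0 at y ∈ ∅; common: ∅.
  x = 10: f ≡ 0 at y ∈ {3, 10}; g ≡ 0 at y ∈ {4, 5}; common: ∅.
Collecting: common zeros = {(1, 0)}, so the count is 1.
Comparison with the Bézout bound: 1 ≤ 4 = deg(f)·deg(g), as expected for curves with no common component (the affine F_11-count falls short of the bound because intersections may lie at infinity, over extension fields, or carry multiplicity).


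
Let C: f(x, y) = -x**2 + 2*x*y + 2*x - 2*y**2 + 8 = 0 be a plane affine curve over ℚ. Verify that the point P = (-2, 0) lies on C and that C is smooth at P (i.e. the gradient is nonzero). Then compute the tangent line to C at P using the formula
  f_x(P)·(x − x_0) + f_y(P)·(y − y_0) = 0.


Tangent line at P: 6*x - 4*y + 12 = 0.

Step 1: f(-2, 0) = 0, so P lies on C.
Step 2: partial derivatives
  f_x(x, y) = -2*x + 2*y + 2, f_y(x, y) = 2*x - 4*y.
  f_x(P) = 6, f_y(P) = -4 (gradient nonzero, so P is smooth).
Step 3: tangent line at P: 6·(x − -2) + -4·(y − 0) = 0.
Expanding: 6*x - 4*y + 12 = 0.


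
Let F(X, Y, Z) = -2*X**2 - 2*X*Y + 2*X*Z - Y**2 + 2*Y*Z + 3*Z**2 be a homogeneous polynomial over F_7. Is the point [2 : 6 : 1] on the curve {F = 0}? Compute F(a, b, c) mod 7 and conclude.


F(2,6,1) ≡ 0 (mod 7); P is on the curve.

Evaluate F(2, 6, 1) term-by-term (mod 7).
  -2*X**2 ↦ -2·4·1·1 = -8
  -2*X*Y ↦ -2·2·6·1 = -24
  2*X*Z ↦ 2·2·1·1 = 4
  -Y**2 ↦ -1·1·36·1 = -36
  2*Y*Z ↦ 2·1·6·1 = 12
  3*Z**2 ↦ 3·1·1·1 = 3
Sum: F(2, 6, 1) = (-8) + (-24) + (4) + (-36) + (12) + (3) = -49.
Reducing mod 7: -49 ≡ 0 (mod 7).
Since F(a, b, c) ≡ 0 (mod 7), P lies on the curve.


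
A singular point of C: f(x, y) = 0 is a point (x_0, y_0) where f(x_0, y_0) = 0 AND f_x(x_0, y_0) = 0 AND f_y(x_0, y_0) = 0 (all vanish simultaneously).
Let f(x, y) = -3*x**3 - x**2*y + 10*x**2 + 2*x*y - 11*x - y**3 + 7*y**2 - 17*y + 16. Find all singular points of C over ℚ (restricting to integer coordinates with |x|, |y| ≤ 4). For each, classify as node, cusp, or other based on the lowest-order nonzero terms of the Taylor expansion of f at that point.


Singular points: {(1, 2)}; classification: node.

Compute partial derivatives:
  f_x = -9*x**2 - 2*x*y + 20*x + 2*y - 11.
  f_y = -x**2 + 2*x - 3*y**2 + 14*y - 17.
Scan x_0 ∈ {−4, ..., 4}. For each x_0, f_y(x_0, y) is a polynomial in y; find its integer roots y ∈ {−4, ..., 4}, then test f_x and f at those candidates.
  x = -4: f_y(-4, y) = -3*y**2 + 14*y - 41; no integer root y with |y| ≤ 4.
  x = -3: f_y(-3, y) = -3*y**2 + 14*y - 32; no integer root y with |y| ≤ 4.
  x = -2: f_y(-2, y) = -3*y**2 + 14*y - 25; no integer root y with |y| ≤ 4.
  x = -1: f_y(-1, y) = -3*y**2 + 14*y - 20; no integer root y with |y| ≤ 4.
  x = 0: f_y(0, y) = -3*y**2 + 14*y - 17; no integer root y with |y| ≤ 4.
  x = 1: f_y(1, y) = -3*y**2 + 14*y - 16; vanishes at y ∈ {2}. (1, 2): f_x = 0, f = 0 — SINGULAR.
  x = 2: f_y(2, y) = -3*y**2 + 14*y - 17; no integer root y with |y| ≤ 4.
  x = 3: f_y(3, y) = -3*y**2 + 14*y - 20; no integer root y with |y| ≤ 4.
  x = 4: f_y(4, y) = -3*y**2 + 14*y - 25; no integer root y with |y| ≤ 4.
Only singular point on the grid: (1, 2).
Classify: substitute x = 1 + u, y = 2 + v and expand: f = -3*u**3 - u**2*v - u**2 - v**3 + v**2.
No constant or linear terms (consistent with a singular point). Quadratic part: -u**2 + v**2. Cubic part: -3*u**3 - u**2*v - v**3.
The quadratic part v**2 - u**2 = (v − u)(v + u) splits into two distinct linear factors, so there are two distinct tangent lines y − 2 = ±(x − 1) — this is a node (ordinary double point).
Classification: node.


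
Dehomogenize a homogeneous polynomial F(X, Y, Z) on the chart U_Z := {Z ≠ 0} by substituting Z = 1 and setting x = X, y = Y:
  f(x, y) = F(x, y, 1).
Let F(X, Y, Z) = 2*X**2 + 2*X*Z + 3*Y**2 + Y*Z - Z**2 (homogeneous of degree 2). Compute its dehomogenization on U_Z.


f(x, y) = 2*x**2 + 2*x + 3*y**2 + y - 1

On U_Z we set Z = 1. Each monomial c·X^i·Y^j·Z^k in F becomes c·x^i·y^j·1^k = c·x^i·y^j.
Substituting Z = 1: F(X, Y, 1) = 2*x**2 + 2*x + 3*y**2 + y - 1.
Note: deg(f) ≤ deg(F) = 2; strict inequality happens when F is divisible by Z (lost terms).


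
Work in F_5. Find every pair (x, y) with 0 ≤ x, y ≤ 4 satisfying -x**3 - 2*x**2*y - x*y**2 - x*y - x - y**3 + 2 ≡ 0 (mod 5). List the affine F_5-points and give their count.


Affine F_5-points: {(0, 3), (1, 0), (1, 1), (1, 3), (3, 2), (3, 3)}; count = 6.

For each of the 25 pairs (x, y) ∈ F_5², evaluate f(x, y) mod 5. Record the zeros.
  x = 0: [0↦2, 1↦1, 2↦4, 3↦0, 4↦3]  zeros at y ∈ {3}
  x = 1: [0↦0, 1↦0, 2↦2, 3↦0, 4↦3]  zeros at y ∈ {0, 1, 3}
  x = 2: [0↦2, 1↦4, 2↦1, 3↦2, 4↦1]  zeros at y ∈ ∅
  x = 3: [0↦2, 1↦2, 2↦0, 3↦0, 4↦1]  zeros at y ∈ {2, 3}
  x = 4: [0↦4, 1↦3, 2↦3, 3↦3, 4↦2]  zeros at y ∈ ∅
Collecting zeros: affine points = {(0, 3), (1, 0), (1, 1), (1, 3), (3, 2), (3, 3)}.
Total count |C(F_5)_aff| = 6.


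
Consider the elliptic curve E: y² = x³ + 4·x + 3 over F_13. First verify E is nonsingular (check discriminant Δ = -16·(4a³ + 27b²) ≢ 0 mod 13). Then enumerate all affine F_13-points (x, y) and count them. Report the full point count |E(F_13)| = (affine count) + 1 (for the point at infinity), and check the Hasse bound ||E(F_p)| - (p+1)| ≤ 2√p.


Affine points = {(0, 4), (0, 9), (3, 4), (3, 9), (6, 3), (6, 10), (7, 6), (7, 7), (8, 1), (8, 12), (9, 1), (9, 12), (10, 4), (10, 9), (11, 0)}; affine count = 15; |E(F_13)| = 16.

Discriminant check: Δ ∝ 4a³ + 27b² = 4·4³ + 27·3² = 4·64 + 27·9 ≡ 5 (mod 13). Nonzero ⇒ E is nonsingular.
For each x ∈ F_13, compute rhs = x³ + 4·x + 3 mod 13, then count y ∈ F_13 with y² ≡ rhs.
  x = 0: rhs = 3, matching y values: 4, 9 (2 points).
  x = 1: rhs = 8, matching y values: none (0 points).
  x = 2: rhs = 6, matching y values: none (0 points).
  x = 3: rhs = 3, matching y values: 4, 9 (2 points).
  x = 4: rhs = 5, matching y values: none (0 points).
  x = 5: rhs = 5, matching y values: none (0 points).
  x = 6: rhs = 9, matching y values: 3, 10 (2 points).
  x = 7: rhs = 10, matching y values: 6, 7 (2 points).
  x = 8: rhs = 1, matching y values: 1, 12 (2 points).
  x = 9: rhs = 1, matching y values: 1, 12 (2 points).
  x = 10: rhs = 3, matching y values: 4, 9 (2 points).
  x = 11: rhs = 0, matching y values: 0 (1 points).
  x = 12: rhs = 11, matching y values: none (0 points).
Total affine count: 15.
Full point count |E(F_13)| = 15 + 1 = 16.
Hasse bound: |16 − (13+1)| = |2| = 2 ≤ 2√13 ≈ 7.2111 ✓.


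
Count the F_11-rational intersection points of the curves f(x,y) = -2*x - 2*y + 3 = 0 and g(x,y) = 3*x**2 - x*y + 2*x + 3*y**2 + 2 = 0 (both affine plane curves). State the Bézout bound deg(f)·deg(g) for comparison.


Common zeros: ∅; count = 0; Bézout bound = 2.

deg(f) = 1, deg(g) = 2, so Bézout bound = 2.
Scan x ∈ F_11. For each x, list the y ∈ F_11 with f(x, y) ≡ 0 and those with g(x, y) ≡ 0 (mod 11); the common zeros in that column are the intersection.
  x = 0: f ≡ 0 at y ∈ {7}; g ≡ 0 at y ∈ {5, 6}; common: ∅.
  x = 1: f ≡ 0 at y ∈ {6}; g ≡ 0 at y ∈ {5, 10}; common: ∅.
  x = 2: f ≡ 0 at y ∈ {5}; g ≡ 0 at y ∈ ∅; common: ∅.
  x = 3: f ≡ 0 at y ∈ {4}; g ≡ 0 at y ∈ ∅; common: ∅.
  x = 4: f ≡ 0 at y ∈ {3}; g ≡ 0 at y ∈ ∅; common: ∅.
  x = 5: f ≡ 0 at y ∈ {2}; g ≡ 0 at y ∈ {3, 6}; common: ∅.
  x = 6: f ≡ 0 at y ∈ {1}; g ≡ 0 at y ∈ ∅; common: ∅.
  x = 7: f ≡ 0 at y ∈ {0}; g ≡ 0 at y ∈ ∅; common: ∅.
  x = 8: f ≡ 0 at y ∈ {10}; g ≡ 0 at y ∈ ∅; common: ∅.
  x = 9: f ≡ 0 at y ∈ {9}; g ≡ 0 at y ∈ {4, 10}; common: ∅.
  x = 10: f ≡ 0 at y ∈ {8}; g ≡ 0 at y ∈ {3, 4}; common: ∅.
Collecting: common zeros = ∅, so the count is 0.
Comparison with the Bézout bound: 0 ≤ 2 = deg(f)·deg(g), as expected for curves with no common component (the affine F_11-count falls short of the bound because intersections may lie at infinity, over extension fields, or carry multiplicity).


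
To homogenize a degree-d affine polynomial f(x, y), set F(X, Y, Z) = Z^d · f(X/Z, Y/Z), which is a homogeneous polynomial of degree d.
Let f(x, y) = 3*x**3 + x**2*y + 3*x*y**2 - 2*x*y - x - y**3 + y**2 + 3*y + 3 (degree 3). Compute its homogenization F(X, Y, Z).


F(X, Y, Z) = 3*X**3 + X**2*Y + 3*X*Y**2 - 2*X*Y*Z - X*Z**2 - Y**3 + Y**2*Z + 3*Y*Z**2 + 3*Z**3

deg(f) = 3.
Substitute x = X/Z, y = Y/Z into f, then multiply by Z^3.
  monomial 3·x^3·y^0 ↦ 3·X^3·Y^0·Z^0.
  monomial 1·x^2·y^1 ↦ 1·X^2·Y^1·Z^0.
  monomial 3·x^1·y^2 ↦ 3·X^1·Y^2·Z^0.
  monomial -2·x^1·y^1 ↦ -2·X^1·Y^1·Z^1.
  monomial -1·x^1·y^0 ↦ -1·X^1·Y^0·Z^2.
  monomial -1·x^0·y^3 ↦ -1·X^0·Y^3·Z^0.
  monomial 1·x^0·y^2 ↦ 1·X^0·Y^2·Z^1.
  monomial 3·x^0·y^1 ↦ 3·X^0·Y^1·Z^2.
  monomial 3·x^0·y^0 ↦ 3·X^0·Y^0·Z^3.
Collecting: F(X, Y, Z) = 3*X**3 + X**2*Y + 3*X*Y**2 - 2*X*Y*Z - X*Z**2 - Y**3 + Y**2*Z + 3*Y*Z**2 + 3*Z**3.


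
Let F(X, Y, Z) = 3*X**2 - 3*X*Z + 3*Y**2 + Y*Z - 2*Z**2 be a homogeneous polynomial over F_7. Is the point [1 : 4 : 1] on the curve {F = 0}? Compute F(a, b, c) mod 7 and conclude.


F(1,4,1) ≡ 1 (mod 7); P is NOT on the curve.

Evaluate F(1, 4, 1) term-by-term (mod 7).
  3*X**2 ↦ 3·1·1·1 = 3
  -3*X*Z ↦ -3·1·1·1 = -3
  3*Y**2 ↦ 3·1·16·1 = 48
  Y*Z ↦ 1·1·4·1 = 4
  -2*Z**2 ↦ -2·1·1·1 = -2
Sum: F(1, 4, 1) = (3) + (-3) + (48) + (4) + (-2) = 50.
Reducing mod 7: 50 ≡ 1 (mod 7).
Since F(a, b, c) ≡ 1 ≠ 0 (mod 7), P does NOT lie on the curve.


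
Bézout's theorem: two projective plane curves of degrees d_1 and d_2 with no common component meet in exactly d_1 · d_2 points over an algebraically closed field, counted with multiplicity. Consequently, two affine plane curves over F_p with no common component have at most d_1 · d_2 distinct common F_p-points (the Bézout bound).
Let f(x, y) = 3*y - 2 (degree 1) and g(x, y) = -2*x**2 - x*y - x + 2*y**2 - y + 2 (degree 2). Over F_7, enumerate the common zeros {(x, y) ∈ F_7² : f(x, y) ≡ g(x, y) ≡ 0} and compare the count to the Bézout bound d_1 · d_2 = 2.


Common zeros: ∅; count = 0; Bézout bound = 2.

deg(f) = 1, deg(g) = 2, so Bézout bound = 2.
Scan x ∈ F_7. For each x, list the y ∈ F_7 with f(x, y) ≡ 0 and those with g(x, y) ≡ 0 (mod 7); the common zeros in that column are the intersection.
  x = 0: f ≡ 0 at y ∈ {3}; g ≡ 0 at y ∈ ∅; common: ∅.
  x = 1: f ≡ 0 at y ∈ {3}; g ≡ 0 at y ∈ ∅; common: ∅.
  x = 2: f ≡ 0 at y ∈ {3}; g ≡ 0 at y ∈ ∅; common: ∅.
  x = 3: f ≡ 0 at y ∈ {3}; g ≡ 0 at y ∈ {1}; common: ∅.
  x = 4: f ≡ 0 at y ∈ {3}; g ≡ 0 at y ∈ ∅; common: ∅.
  x = 5: f ≡ 0 at y ∈ {3}; g ≡ 0 at y ∈ ∅; common: ∅.
  x = 6: f ≡ 0 at y ∈ {3}; g ≡ 0 at y ∈ ∅; common: ∅.
Collecting: common zeros = ∅, so the count is 0.
Comparison with the Bézout bound: 0 ≤ 2 = deg(f)·deg(g), as expected for curves with no common component (the affine F_7-count falls short of the bound because intersections may lie at infinity, over extension fields, or carry multiplicity).


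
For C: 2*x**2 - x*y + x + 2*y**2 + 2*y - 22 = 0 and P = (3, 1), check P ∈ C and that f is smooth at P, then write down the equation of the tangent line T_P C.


Tangent line at P: 12*x + 3*y - 39 = 0.

Step 1: f(3, 1) = 0, so P lies on C.
Step 2: partial derivatives
  f_x(x, y) = 4*x - y + 1, f_y(x, y) = -x + 4*y + 2.
  f_x(P) = 12, f_y(P) = 3 (gradient nonzero, so P is smooth).
Step 3: tangent line at P: 12·(x − 3) + 3·(y − 1) = 0.
Expanding: 12*x + 3*y - 39 = 0.


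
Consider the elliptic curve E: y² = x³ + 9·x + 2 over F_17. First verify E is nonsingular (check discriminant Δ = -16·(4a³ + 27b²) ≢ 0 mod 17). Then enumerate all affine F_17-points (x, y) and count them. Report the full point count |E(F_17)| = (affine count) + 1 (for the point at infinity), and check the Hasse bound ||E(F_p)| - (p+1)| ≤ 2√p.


Affine points = {(0, 6), (0, 11), (4, 0), (5, 6), (5, 11), (6, 0), (7, 0), (8, 5), (8, 12), (9, 8), (9, 9), (10, 2), (10, 15), (11, 2), (11, 15), (12, 6), (12, 11), (13, 2), (13, 15), (14, 4), (14, 13), (16, 3), (16, 14)}; affine count = 23; |E(F_17)| = 24.

Discriminant check: Δ ∝ 4a³ + 27b² = 4·9³ + 27·2² = 4·729 + 27·4 ≡ 15 (mod 17). Nonzero ⇒ E is nonsingular.
For each x ∈ F_17, compute rhs = x³ + 9·x + 2 mod 17, then count y ∈ F_17 with y² ≡ rhs.
  x = 0: rhs = 2, matching y values: 6, 11 (2 points).
  x = 1: rhs = 12, matching y values: none (0 points).
  x = 2: rhs = 11, matching y values: none (0 points).
  x = 3: rhs = 5, matching y values: none (0 points).
  x = 4: rhs = 0, matching y values: 0 (1 points).
  x = 5: rhs = 2, matching y values: 6, 11 (2 points).
  x = 6: rhs = 0, matching y values: 0 (1 points).
  x = 7: rhs = 0, matching y values: 0 (1 points).
  x = 8: rhs = 8, matching y values: 5, 12 (2 points).
  x = 9: rhs = 13, matching y values: 8, 9 (2 points).
  x = 10: rhs = 4, matching y values: 2, 15 (2 points).
  x = 11: rhs = 4, matching y values: 2, 15 (2 points).
  x = 12: rhs = 2, matching y values: 6, 11 (2 points).
  x = 13: rhs = 4, matching y values: 2, 15 (2 points).
  x = 14: rhs = 16, matching y values: 4, 13 (2 points).
  x = 15: rhs = 10, matching y values: none (0 points).
  x = 16: rhs = 9, matching y values: 3, 14 (2 points).
Total affine count: 23.
Full point count |E(F_17)| = 23 + 1 = 24.
Hasse bound: |24 − (17+1)| = |6| = 6 ≤ 2√17 ≈ 8.2462 ✓.


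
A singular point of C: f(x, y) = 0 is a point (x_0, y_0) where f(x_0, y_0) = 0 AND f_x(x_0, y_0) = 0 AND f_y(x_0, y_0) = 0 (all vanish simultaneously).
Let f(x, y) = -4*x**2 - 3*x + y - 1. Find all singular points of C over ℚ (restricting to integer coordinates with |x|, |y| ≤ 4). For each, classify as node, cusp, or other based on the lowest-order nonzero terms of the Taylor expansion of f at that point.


No singular points in the scanned grid; C is smooth there.

Compute partial derivatives:
  f_x = -8*x - 3.
  f_y = 1.
f_y = 1 is a nonzero constant, so f_y never vanishes: no point (x, y) can satisfy f = f_x = f_y = 0. In particular no (x, y) ∈ {−4, ..., 4}² is singular; the curve is smooth.


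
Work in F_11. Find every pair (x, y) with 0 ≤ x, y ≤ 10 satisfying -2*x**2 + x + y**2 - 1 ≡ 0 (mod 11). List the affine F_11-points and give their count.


Affine F_11-points: {(0, 1), (0, 10), (3, 4), (3, 7), (6, 1), (6, 10), (7, 2), (7, 9), (8, 0), (9, 0), (10, 2), (10, 9)}; count = 12.

For each of the 121 pairs (x, y) ∈ F_11², evaluate f(x, y) mod 11. Record the zeros.
  x = 0: [0↦10, 1↦0, 2↦3, 3↦8, 4↦4, 5↦2, 6↦2, 7↦4, 8↦8, 9↦3, 10↦0]  zeros at y ∈ {1, 10}
  x = 1: [0↦9, 1↦10, 2↦2, 3↦7, 4↦3, 5↦1, 6↦1, 7↦3, 8↦7, 9↦2, 10↦10]  zeros at y ∈ ∅
  x = 2: [0↦4, 1↦5, 2↦8, 3↦2, 4↦9, 5↦7, 6↦7, 7↦9, 8↦2, 9↦8, 10↦5]  zeros at y ∈ ∅
  x = 3: [0↦6, 1↦7, 2↦10, 3↦4, 4↦0, 5↦9, 6↦9, 7↦0, 8↦4, 9↦10, 10↦7]  zeros at y ∈ {4, 7}
  x = 4: [0↦4, 1↦5, 2↦8, 3↦2, 4↦9, 5↦7, 6↦7, 7↦9, 8↦2, 9↦8, 10↦5]  zeros at y ∈ ∅
  x = 5: [0↦9, 1↦10, 2↦2, 3↦7, 4↦3, 5↦1, 6↦1, 7↦3, 8↦7, 9↦2, 10↦10]  zeros at y ∈ ∅
  x = 6: [0↦10, 1↦0, 2↦3, 3↦8, 4↦4, 5↦2, 6↦2, 7↦4, 8↦8, 9↦3, 10↦0]  zeros at y ∈ {1, 10}
  x = 7: [0↦7, 1↦8, 2↦0, 3↦5, 4↦1, 5↦10, 6↦10, 7↦1, 8↦5, 9↦0, 10↦8]  zeros at y ∈ {2, 9}
  x = 8: [0↦0, 1↦1, 2↦4, 3↦9, 4↦5, 5↦3, 6↦3, 7↦5, 8↦9, 9↦4, 10↦1]  zeros at y ∈ {0}
  x = 9: [0↦0, 1↦1, 2↦4, 3↦9, 4↦5, 5↦3, 6↦3, 7↦5, 8↦9, 9↦4, 10↦1]  zeros at y ∈ {0}
  x = 10: [0↦7, 1↦8, 2↦0, 3↦5, 4↦1, 5↦10, 6↦10, 7↦1, 8↦5, 9↦0, 10↦8]  zeros at y ∈ {2, 9}
Collecting zeros: affine points = {(0, 1), (0, 10), (3, 4), (3, 7), (6, 1), (6, 10), (7, 2), (7, 9), (8, 0), (9, 0), (10, 2), (10, 9)}.
Total count |C(F_11)_aff| = 12.


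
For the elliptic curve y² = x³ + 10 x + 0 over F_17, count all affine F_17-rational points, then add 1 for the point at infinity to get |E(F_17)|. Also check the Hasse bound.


Affine points = {(0, 0), (4, 6), (4, 11), (6, 2), (6, 15), (11, 8), (11, 9), (13, 7), (13, 10)}; affine count = 9; |E(F_17)| = 10.

Discriminant check: Δ ∝ 4a³ + 27b² = 4·10³ + 27·0² = 4·1000 + 27·0 ≡ 5 (mod 17). Nonzero ⇒ E is nonsingular.
For each x ∈ F_17, compute rhs = x³ + 10·x + 0 mod 17, then count y ∈ F_17 with y² ≡ rhs.
  x = 0: rhs = 0, matching y values: 0 (1 points).
  x = 1: rhs = 11, matching y values: none (0 points).
  x = 2: rhs = 11, matching y values: none (0 points).
  x = 3: rhs = 6, matching y values: none (0 points).
  x = 4: rhs = 2, matching y values: 6, 11 (2 points).
  x = 5: rhs = 5, matching y values: none (0 points).
  x = 6: rhs = 4, matching y values: 2, 15 (2 points).
  x = 7: rhs = 5, matching y values: none (0 points).
  x = 8: rhs = 14, matching y values: none (0 points).
  x = 9: rhs = 3, matching y values: none (0 points).
  x = 10: rhs = 12, matching y values: none (0 points).
  x = 11: rhs = 13, matching y values: 8, 9 (2 points).
  x = 12: rhs = 12, matching y values: none (0 points).
  x = 13: rhs = 15, matching y values: 7, 10 (2 points).
  x = 14: rhs = 11, matching y values: none (0 points).
  x = 15: rhs = 6, matching y values: none (0 points).
  x = 16: rhs = 6, matching y values: none (0 points).
Total affine count: 9.
Full point count |E(F_17)| = 9 + 1 = 10.
Hasse bound: |10 − (17+1)| = |-8| = 8 ≤ 2√17 ≈ 8.2462 ✓.
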